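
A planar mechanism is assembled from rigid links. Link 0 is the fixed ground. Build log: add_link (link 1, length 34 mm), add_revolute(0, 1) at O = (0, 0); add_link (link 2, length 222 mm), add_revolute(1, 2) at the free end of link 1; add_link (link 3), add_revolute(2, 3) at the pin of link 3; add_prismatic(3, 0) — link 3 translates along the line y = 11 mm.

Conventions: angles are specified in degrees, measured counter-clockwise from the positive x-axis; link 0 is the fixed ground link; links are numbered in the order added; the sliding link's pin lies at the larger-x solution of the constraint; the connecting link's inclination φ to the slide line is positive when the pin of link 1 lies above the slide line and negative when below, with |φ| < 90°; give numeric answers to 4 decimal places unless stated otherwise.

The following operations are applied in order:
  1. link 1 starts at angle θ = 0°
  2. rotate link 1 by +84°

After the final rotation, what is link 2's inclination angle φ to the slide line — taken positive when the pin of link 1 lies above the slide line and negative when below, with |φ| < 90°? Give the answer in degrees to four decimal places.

geometry: r = 34 mm, L = 222 mm, e = 11 mm; θ starts at 0°
rotate link 1 by +84°: θ ← 0° +84° = 84°
h = r sin θ − e = 33.813744 − 11 = 22.813744
sin φ = h / L = 22.813744 / 222 = 0.10276461
φ = arcsin(0.10276461) = 5.898392°

5.8984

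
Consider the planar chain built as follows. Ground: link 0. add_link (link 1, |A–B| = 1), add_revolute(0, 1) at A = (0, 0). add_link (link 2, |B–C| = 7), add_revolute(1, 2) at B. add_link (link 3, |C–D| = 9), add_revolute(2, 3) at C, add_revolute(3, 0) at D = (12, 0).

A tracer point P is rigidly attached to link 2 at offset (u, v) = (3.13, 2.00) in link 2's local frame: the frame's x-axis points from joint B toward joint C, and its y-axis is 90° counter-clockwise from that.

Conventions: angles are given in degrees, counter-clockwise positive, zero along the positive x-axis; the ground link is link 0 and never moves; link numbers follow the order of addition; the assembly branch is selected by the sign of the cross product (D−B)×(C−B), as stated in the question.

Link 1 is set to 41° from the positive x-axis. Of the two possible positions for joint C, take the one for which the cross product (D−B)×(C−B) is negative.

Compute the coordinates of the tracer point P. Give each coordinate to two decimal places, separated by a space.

A=(0,0), D=(12.00,0)
B = A + 1.00·(cos41°, sin41°) = (0.7547, 0.6561)
|BD| = 11.2644
circle(B,7.00) ∩ circle(D,9.00): a=4.2118, h=5.5911
  candidates: C₊=(5.2850,5.9924) cross=62.981; C₋=(4.6337,-5.1709) cross=-62.981
  branch - wants cross < 0 → take C=(4.6337,-5.1709) (cross=-62.981)
ex = (C−B)/|BC| = (0.5541,-0.8324); ey = (0.8324,0.5541)
P = B + 3.13·ex + 2.00·ey = (4.1540,-0.8411)

4.15 -0.84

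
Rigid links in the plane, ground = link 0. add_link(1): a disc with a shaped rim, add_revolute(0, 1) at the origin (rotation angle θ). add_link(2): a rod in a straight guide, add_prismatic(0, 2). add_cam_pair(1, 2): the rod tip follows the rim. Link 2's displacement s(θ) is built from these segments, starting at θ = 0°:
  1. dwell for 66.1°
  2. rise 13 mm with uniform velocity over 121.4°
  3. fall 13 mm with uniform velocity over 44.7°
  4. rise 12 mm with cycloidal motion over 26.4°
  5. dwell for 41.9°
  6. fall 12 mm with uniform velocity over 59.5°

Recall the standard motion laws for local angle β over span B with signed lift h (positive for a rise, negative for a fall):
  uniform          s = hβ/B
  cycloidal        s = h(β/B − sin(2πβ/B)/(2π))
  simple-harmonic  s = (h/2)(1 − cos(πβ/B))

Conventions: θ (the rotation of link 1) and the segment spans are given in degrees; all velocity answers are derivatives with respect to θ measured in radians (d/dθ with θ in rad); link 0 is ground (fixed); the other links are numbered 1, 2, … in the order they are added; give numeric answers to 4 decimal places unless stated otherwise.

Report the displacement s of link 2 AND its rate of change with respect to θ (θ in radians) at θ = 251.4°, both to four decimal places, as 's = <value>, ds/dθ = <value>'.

segment 1 (0° to 66.1°, dwell): s unchanged at 0.0000
segment 2 (66.1° to 187.5°, uniform, h = 13) is passed completely: s = 0.0000 + (13) = 13.0000
segment 3 (187.5° to 232.2°, uniform, h = -13) is passed completely: s = 13.0000 + (-13) = 0.0000
θ = 251.4° falls in segment 4 (232.2° to 258.6°, cycloidal, h = 12): β = 251.4 − 232.2 = 19.2°, B = 26.4°; Δs = 12·(0.7273 − sin(2π·0.7273)/(2π)) = 10.6177; s = 0.0000 + 10.6177 = 10.6177
velocity in seg [232.2°–258.6°] (cycloidal), θ in radians: β = 19.2° = 0.3351 rad, B = 26.4° = 0.4608 rad; ds/dθ = (h/B)(1 − cos(2πβ/B)) = (12/0.4608)(1 − cos(2π·0.7273)) = 29.749918 mm/rad

s = 10.6177, ds/dθ = 29.7499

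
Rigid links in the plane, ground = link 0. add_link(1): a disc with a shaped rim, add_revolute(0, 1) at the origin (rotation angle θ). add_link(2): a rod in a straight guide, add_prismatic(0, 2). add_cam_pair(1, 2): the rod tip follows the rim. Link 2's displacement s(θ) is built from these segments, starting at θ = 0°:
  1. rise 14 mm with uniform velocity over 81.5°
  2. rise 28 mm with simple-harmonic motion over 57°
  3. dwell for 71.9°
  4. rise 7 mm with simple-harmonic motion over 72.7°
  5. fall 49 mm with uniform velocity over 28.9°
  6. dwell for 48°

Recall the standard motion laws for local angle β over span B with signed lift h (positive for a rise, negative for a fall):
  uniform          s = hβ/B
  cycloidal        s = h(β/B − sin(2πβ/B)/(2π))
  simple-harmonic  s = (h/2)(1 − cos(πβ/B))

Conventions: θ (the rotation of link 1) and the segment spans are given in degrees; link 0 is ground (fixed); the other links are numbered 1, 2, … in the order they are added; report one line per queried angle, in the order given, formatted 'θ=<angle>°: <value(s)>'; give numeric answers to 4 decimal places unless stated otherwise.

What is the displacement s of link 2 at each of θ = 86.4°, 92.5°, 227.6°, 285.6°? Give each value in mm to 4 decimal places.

segment 1 (0° to 81.5°, uniform, h = 14) is passed completely: s = 0.0000 + (14) = 14.0000
θ = 86.4° falls in segment 2 (81.5° to 138.5°, simple-harmonic, h = 28): β = 86.4 − 81.5 = 4.9°, B = 57°; Δs = 28/2·(1 − cos(π·0.0860)) = 0.5075; s = 14.0000 + 0.5075 = 14.5075
θ = 92.5° falls in segment 2 (81.5° to 138.5°, simple-harmonic, h = 28): β = 92.5 − 81.5 = 11°, B = 57°; Δs = 28/2·(1 − cos(π·0.1930)) = 2.4951; s = 14.0000 + 2.4951 = 16.4951
segment 2 (81.5° to 138.5°, simple-harmonic, h = 28) is passed completely: s = 14.0000 + (28) = 42.0000
segment 3 (138.5° to 210.4°, dwell): s unchanged at 42.0000
θ = 227.6° falls in segment 4 (210.4° to 283.1°, simple-harmonic, h = 7): β = 227.6 − 210.4 = 17.2°, B = 72.7°; Δs = 7/2·(1 − cos(π·0.2366)) = 0.9231; s = 42.0000 + 0.9231 = 42.9231
segment 4 (210.4° to 283.1°, simple-harmonic, h = 7) is passed completely: s = 42.0000 + (7) = 49.0000
θ = 285.6° falls in segment 5 (283.1° to 312°, uniform, h = -49): β = 285.6 − 283.1 = 2.5°, B = 28.9°; Δs = -49·2.5/28.9 = -4.2388; s = 49.0000 − 4.2388 = 44.7612

θ=86.4°: 14.5075
θ=92.5°: 16.4951
θ=227.6°: 42.9231
θ=285.6°: 44.7612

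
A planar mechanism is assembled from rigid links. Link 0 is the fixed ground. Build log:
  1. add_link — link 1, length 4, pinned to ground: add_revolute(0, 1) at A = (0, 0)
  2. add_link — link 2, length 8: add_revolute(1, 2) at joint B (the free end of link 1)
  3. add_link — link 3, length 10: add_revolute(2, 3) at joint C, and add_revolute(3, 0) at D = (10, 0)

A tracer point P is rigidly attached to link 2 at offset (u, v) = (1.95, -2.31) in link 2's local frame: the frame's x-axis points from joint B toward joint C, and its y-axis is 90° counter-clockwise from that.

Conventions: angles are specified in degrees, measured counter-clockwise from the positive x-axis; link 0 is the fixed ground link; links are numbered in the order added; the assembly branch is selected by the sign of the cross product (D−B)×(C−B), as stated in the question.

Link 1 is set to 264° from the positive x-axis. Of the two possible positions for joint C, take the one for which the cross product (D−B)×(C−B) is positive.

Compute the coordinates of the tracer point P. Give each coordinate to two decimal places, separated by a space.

A=(0,0), D=(10.00,0)
B = A + 4.00·(cos264°, sin264°) = (-0.4181, -3.9781)
|BD| = 11.1518
circle(B,8.00) ∩ circle(D,10.00): a=3.9618, h=6.9501
  candidates: C₊=(0.8038,3.9280) cross=77.506; C₋=(5.7623,-9.0577) cross=-77.506
  branch + wants cross > 0 → take C=(0.8038,3.9280) (cross=77.506)
ex = (C−B)/|BC| = (0.1527,0.9883); ey = (-0.9883,0.1527)
P = B + 1.95·ex + -2.31·ey = (2.1626,-2.4038)

2.16 -2.40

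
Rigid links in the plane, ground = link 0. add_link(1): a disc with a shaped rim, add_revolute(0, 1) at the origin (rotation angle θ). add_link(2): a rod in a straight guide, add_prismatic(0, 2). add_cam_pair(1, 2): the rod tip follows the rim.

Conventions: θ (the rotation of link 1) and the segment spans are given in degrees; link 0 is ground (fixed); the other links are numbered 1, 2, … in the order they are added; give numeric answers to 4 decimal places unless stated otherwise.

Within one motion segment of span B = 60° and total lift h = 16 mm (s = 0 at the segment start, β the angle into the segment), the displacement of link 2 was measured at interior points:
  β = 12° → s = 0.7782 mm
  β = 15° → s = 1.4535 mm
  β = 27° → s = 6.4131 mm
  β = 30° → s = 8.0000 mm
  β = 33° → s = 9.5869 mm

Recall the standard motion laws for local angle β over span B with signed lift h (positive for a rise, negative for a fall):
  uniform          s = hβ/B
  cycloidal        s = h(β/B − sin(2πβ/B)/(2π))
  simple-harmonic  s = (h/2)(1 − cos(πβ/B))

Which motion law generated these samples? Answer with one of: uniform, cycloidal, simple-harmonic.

candidates at β/B = r: uniform s = h·r (linear in β); cycloidal s = h·(r − sin(2πr)/(2π)); simple-harmonic s = (h/2)(1 − cos(πr))
β=12°: printed 0.7782 | uniform 3.2000, cycloidal 0.7782, simple-harmonic 1.5279
β=15°: printed 1.4535 | uniform 4.0000, cycloidal 1.4535, simple-harmonic 2.3431
β=27°: printed 6.4131 | uniform 7.2000, cycloidal 6.4131, simple-harmonic 6.7485
β=30°: printed 8.0000 | uniform 8.0000, cycloidal 8.0000, simple-harmonic 8.0000
β=33°: printed 9.5869 | uniform 8.8000, cycloidal 9.5869, simple-harmonic 9.2515
only one law matches every sample → cycloidal

cycloidal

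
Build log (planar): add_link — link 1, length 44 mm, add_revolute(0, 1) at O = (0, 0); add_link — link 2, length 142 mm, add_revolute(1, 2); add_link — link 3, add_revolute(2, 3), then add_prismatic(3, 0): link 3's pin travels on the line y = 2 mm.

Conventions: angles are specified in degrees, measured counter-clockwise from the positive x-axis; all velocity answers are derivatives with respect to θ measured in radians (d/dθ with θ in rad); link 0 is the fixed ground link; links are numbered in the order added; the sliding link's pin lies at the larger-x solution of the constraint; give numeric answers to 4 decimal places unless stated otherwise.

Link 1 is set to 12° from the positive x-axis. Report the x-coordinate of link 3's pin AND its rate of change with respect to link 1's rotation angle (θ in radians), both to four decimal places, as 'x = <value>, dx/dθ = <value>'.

geometry: r = 44 mm, L = 142 mm, e = 2 mm
crank pin P = (r cos θ, r sin θ) = (43.038494, 9.148114)
h = r sin θ − e = 9.148114 − 2 = 7.148114
x = r cos θ + √(L² − h²) = 43.038494 + 141.819972 = 184.858466
dx/dθ = −r sin θ − h·r cos θ/√(L² − h²) (θ in radians; h = 7.148114) = -11.317372

x = 184.8585, dx/dθ = -11.3174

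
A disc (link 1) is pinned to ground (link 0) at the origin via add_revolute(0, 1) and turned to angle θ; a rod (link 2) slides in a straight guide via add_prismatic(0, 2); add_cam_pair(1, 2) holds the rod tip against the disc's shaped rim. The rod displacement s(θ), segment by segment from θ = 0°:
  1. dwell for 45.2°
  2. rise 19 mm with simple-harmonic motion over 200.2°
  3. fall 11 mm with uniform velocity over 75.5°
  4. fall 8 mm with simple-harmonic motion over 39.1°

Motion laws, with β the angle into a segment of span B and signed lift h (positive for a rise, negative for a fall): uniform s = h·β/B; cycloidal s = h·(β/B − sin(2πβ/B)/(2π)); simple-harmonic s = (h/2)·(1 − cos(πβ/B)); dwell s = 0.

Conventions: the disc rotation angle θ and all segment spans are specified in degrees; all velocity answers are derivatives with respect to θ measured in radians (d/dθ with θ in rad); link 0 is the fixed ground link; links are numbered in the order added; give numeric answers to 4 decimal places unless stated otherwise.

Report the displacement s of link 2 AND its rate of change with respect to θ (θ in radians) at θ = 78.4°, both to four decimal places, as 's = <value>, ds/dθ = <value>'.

segment 1 (0° to 45.2°, dwell): s unchanged at 0.0000
θ = 78.4° falls in segment 2 (45.2° to 245.4°, simple-harmonic, h = 19): β = 78.4 − 45.2 = 33.2°, B = 200.2°; Δs = 19/2·(1 − cos(π·0.1658)) = 1.2604; s = 0.0000 + 1.2604 = 1.2604
velocity in seg [45.2°–245.4°] (simple-harmonic), θ in radians: β = 33.2° = 0.5794 rad, B = 200.2° = 3.4941 rad; ds/dθ = (πh/(2B)) sin(πβ/B) = (π·19/(2·3.4941)) sin(π·0.1658) = 4.251368 mm/rad

s = 1.2604, ds/dθ = 4.2514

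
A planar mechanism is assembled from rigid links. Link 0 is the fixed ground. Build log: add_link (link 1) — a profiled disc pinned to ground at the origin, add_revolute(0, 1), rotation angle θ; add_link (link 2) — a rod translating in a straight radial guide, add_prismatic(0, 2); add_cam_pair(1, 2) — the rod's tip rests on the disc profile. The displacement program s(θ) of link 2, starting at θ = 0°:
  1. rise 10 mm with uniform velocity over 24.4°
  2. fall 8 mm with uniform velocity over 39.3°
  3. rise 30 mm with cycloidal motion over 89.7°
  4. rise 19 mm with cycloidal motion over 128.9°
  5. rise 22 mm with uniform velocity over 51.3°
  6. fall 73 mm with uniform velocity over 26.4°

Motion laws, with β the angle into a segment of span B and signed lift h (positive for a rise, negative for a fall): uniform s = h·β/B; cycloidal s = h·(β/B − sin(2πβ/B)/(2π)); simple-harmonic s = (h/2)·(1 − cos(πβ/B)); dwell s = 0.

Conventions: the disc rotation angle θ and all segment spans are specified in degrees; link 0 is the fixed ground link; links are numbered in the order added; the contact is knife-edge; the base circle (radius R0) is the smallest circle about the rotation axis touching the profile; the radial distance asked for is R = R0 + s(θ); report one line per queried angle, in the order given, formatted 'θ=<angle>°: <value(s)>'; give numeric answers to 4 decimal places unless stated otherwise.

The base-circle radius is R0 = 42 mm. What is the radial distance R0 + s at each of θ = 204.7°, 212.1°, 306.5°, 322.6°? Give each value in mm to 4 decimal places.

seg 1 [0°–24.4°] uniform, h=10: full span → s += 10 → s = 10.0000
seg 2 [24.4°–63.7°] uniform, h=-8: full span → s += -8 → s = 2.0000
seg 3 [63.7°–153.4°] cycloidal, h=30: full span → s += 30 → s = 32.0000
seg 4 [153.4°–282.3°] cycloidal, h=19: θ=204.7° here. β=51.3, B=128.9. 19·(0.3980 − sin(2π·0.3980)/(2π)) = 5.7534 → s = 37.7534
seg 4 [153.4°–282.3°] cycloidal, h=19: θ=212.1° here. β=58.7, B=128.9. 19·(0.4554 − sin(2π·0.4554)/(2π)) = 7.8159 → s = 39.8159
seg 4 [153.4°–282.3°] cycloidal, h=19: full span → s += 19 → s = 51.0000
seg 5 [282.3°–333.6°] uniform, h=22: θ=306.5° here. β=24.2, B=51.3. 22·24.2/51.3 = 10.3782 → s = 61.3782
seg 5 [282.3°–333.6°] uniform, h=22: θ=322.6° here. β=40.3, B=51.3. 22·40.3/51.3 = 17.2827 → s = 68.2827
θ=204.7°: R = R0 + s = 42 + 37.7534 = 79.7534
θ=212.1°: R = R0 + s = 42 + 39.8159 = 81.8159
θ=306.5°: R = R0 + s = 42 + 61.3782 = 103.3782
θ=322.6°: R = R0 + s = 42 + 68.2827 = 110.2827

θ=204.7°: 79.7534
θ=212.1°: 81.8159
θ=306.5°: 103.3782
θ=322.6°: 110.2827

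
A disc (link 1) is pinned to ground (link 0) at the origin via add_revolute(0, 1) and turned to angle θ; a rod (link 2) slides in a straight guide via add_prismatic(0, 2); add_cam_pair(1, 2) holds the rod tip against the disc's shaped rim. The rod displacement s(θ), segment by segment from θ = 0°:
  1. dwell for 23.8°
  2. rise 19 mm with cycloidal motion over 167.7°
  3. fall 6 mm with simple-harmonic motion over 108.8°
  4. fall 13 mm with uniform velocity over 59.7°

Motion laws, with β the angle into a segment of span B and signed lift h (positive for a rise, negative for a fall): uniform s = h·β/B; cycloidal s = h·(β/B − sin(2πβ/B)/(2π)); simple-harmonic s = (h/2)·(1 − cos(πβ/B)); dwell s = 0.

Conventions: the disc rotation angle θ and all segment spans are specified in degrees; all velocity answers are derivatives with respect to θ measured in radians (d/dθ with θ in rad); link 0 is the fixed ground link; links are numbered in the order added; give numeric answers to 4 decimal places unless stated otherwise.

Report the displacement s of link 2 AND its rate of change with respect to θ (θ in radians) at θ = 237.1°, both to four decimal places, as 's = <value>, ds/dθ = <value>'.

segment 1 (0° to 23.8°, dwell): s unchanged at 0.0000
segment 2 (23.8° to 191.5°, cycloidal, h = 19) is passed completely: s = 0.0000 + (19) = 19.0000
θ = 237.1° falls in segment 3 (191.5° to 300.3°, simple-harmonic, h = -6): β = 237.1 − 191.5 = 45.6°, B = 108.8°; Δs = -6/2·(1 − cos(π·0.4191)) = -2.2459; s = 19.0000 − 2.2459 = 16.7541
velocity in seg [191.5°–300.3°] (simple-harmonic), θ in radians: β = 45.6° = 0.7959 rad, B = 108.8° = 1.8989 rad; ds/dθ = (πh/(2B)) sin(πβ/B) = (π·(-6)/(2·1.8989)) sin(π·0.4191) = -4.803866 mm/rad

s = 16.7541, ds/dθ = -4.8039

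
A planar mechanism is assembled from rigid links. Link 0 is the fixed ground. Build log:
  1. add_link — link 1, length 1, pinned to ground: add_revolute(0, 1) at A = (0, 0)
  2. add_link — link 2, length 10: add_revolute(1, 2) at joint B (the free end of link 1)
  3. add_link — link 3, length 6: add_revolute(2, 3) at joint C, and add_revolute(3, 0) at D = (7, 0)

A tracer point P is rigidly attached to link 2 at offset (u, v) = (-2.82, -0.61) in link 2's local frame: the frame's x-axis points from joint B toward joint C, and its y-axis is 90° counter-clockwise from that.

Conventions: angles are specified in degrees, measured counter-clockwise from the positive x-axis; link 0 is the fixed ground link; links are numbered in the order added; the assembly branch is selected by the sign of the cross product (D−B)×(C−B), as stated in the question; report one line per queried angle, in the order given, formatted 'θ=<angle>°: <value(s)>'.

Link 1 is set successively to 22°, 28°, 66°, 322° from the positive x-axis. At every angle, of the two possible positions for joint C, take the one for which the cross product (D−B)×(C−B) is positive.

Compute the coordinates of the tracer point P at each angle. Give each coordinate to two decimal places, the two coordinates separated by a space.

A=(0,0), D=(7.00,0)
θ=22°: B = A + 1.00·(cos22°, sin22°) = (0.9272, 0.3746)
θ=22°: |BD| = 6.0844
θ=22°: circle(B,10.00) ∩ circle(D,6.00): a=8.3016, h=5.5753
θ=22°:   candidates: C₊=(9.5563,5.4282) cross=33.922; C₋=(8.8697,-5.7012) cross=-33.922
θ=22°:   branch + wants cross > 0 → take C=(9.5563,5.4282) (cross=33.922)
θ=22°: ex = (C−B)/|BC| = (0.8629,0.5054); ey = (-0.5054,0.8629)
θ=22°: P = B + -2.82·ex + -0.61·ey = (-1.1979,-1.5769)
θ=28°: B = A + 1.00·(cos28°, sin28°) = (0.8829, 0.4695)
θ=28°: |BD| = 6.1350
θ=28°: circle(B,10.00) ∩ circle(D,6.00): a=8.2835, h=5.6022
θ=28°:   candidates: C₊=(9.5708,5.4213) cross=34.370; C₋=(8.7134,-5.7501) cross=-34.370
θ=28°:   branch + wants cross > 0 → take C=(9.5708,5.4213) (cross=34.370)
θ=28°: ex = (C−B)/|BC| = (0.8688,0.4952); ey = (-0.4952,0.8688)
θ=28°: P = B + -2.82·ex + -0.61·ey = (-1.2650,-1.4569)
θ=66°: B = A + 1.00·(cos66°, sin66°) = (0.4067, 0.9135)
θ=66°: |BD| = 6.6563
θ=66°: circle(B,10.00) ∩ circle(D,6.00): a=8.1356, h=5.8148
θ=66°:   candidates: C₊=(9.2634,5.5567) cross=38.704; C₋=(7.6673,-5.9628) cross=-38.704
θ=66°:   branch + wants cross > 0 → take C=(9.2634,5.5567) (cross=38.704)
θ=66°: ex = (C−B)/|BC| = (0.8857,0.4643); ey = (-0.4643,0.8857)
θ=66°: P = B + -2.82·ex + -0.61·ey = (-1.8076,-0.9361)
θ=322°: B = A + 1.00·(cos322°, sin322°) = (0.7880, -0.6157)
θ=322°: |BD| = 6.2424
θ=322°: circle(B,10.00) ∩ circle(D,6.00): a=8.2474, h=5.6551
θ=322°:   candidates: C₊=(8.4375,5.8253) cross=35.301; C₋=(9.5530,-5.4298) cross=-35.301
θ=322°:   branch + wants cross > 0 → take C=(8.4375,5.8253) (cross=35.301)
θ=322°: ex = (C−B)/|BC| = (0.7649,0.6441); ey = (-0.6441,0.7649)
θ=322°: P = B + -2.82·ex + -0.61·ey = (-0.9762,-2.8986)

θ=22°: -1.20 -1.58
θ=28°: -1.26 -1.46
θ=66°: -1.81 -0.94
θ=322°: -0.98 -2.90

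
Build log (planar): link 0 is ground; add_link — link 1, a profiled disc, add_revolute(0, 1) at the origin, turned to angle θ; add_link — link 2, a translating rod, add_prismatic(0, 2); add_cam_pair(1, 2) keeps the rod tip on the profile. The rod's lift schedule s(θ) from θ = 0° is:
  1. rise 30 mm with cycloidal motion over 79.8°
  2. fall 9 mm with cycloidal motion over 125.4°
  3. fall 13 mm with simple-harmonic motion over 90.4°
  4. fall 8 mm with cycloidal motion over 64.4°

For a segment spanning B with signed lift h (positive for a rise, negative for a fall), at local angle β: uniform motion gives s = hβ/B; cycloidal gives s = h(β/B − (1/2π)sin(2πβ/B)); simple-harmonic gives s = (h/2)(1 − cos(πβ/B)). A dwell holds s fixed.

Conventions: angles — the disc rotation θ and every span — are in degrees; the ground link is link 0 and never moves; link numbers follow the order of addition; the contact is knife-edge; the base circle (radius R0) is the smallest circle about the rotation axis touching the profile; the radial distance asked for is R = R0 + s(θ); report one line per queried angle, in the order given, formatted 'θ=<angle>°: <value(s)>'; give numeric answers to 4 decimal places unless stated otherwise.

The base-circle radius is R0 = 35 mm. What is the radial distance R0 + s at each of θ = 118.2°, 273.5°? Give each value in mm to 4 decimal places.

seg 1 [0°–79.8°] cycloidal, h=30: full span → s += 30 → s = 30.0000
seg 2 [79.8°–205.2°] cycloidal, h=-9: θ=118.2° here. β=38.4, B=125.4. -9·(0.3062 − sin(2π·0.3062)/(2π)) = -1.4120 → s = 28.5880
seg 2 [79.8°–205.2°] cycloidal, h=-9: full span → s += -9 → s = 21.0000
seg 3 [205.2°–295.6°] simple-harmonic, h=-13: θ=273.5° here. β=68.3, B=90.4. -13/2·(1 − cos(π·0.7555)) = -11.1754 → s = 9.8246
θ=118.2°: R = R0 + s = 35 + 28.5880 = 63.5880
θ=273.5°: R = R0 + s = 35 + 9.8246 = 44.8246

θ=118.2°: 63.5880
θ=273.5°: 44.8246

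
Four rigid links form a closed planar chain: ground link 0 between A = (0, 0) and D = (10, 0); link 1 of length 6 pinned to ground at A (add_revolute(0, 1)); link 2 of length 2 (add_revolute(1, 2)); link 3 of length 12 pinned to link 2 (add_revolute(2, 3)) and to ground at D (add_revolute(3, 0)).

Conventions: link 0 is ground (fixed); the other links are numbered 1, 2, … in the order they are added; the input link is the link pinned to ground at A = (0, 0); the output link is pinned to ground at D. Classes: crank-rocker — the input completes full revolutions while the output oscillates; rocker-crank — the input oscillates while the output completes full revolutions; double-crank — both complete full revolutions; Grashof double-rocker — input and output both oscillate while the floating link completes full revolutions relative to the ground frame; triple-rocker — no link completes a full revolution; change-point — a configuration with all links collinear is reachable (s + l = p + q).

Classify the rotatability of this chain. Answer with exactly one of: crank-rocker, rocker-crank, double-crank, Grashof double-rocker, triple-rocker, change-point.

lengths: ground=10, input=6, coupler=2, output=12
sorted: s=2 (shortest), l=12 (longest), p+q=16
s + l = 14 vs p + q = 16
s + l < p + q (Grashof) with shortest = coupler link → Grashof double-rocker

Grashof double-rocker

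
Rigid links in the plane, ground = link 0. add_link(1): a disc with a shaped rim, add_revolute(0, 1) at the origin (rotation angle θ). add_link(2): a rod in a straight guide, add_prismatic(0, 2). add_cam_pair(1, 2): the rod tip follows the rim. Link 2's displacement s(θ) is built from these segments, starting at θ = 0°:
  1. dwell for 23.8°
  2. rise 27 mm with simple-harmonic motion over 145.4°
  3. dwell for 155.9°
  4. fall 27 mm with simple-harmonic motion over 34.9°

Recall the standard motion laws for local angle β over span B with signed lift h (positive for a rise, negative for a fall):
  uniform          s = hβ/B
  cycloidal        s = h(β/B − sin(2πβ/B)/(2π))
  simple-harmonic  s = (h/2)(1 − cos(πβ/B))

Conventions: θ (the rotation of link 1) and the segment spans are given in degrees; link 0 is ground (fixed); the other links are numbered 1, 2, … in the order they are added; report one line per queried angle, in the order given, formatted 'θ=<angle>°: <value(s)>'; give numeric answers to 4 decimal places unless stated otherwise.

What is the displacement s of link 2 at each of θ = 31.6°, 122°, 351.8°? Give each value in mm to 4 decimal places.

segment 1 (0° to 23.8°, dwell): s unchanged at 0.0000
θ = 31.6° falls in segment 2 (23.8° to 169.2°, simple-harmonic, h = 27): β = 31.6 − 23.8 = 7.8°, B = 145.4°; Δs = 27/2·(1 − cos(π·0.0536)) = 0.1913; s = 0.0000 + 0.1913 = 0.1913
θ = 122° falls in segment 2 (23.8° to 169.2°, simple-harmonic, h = 27): β = 122 − 23.8 = 98.2°, B = 145.4°; Δs = 27/2·(1 − cos(π·0.6754)) = 20.5674; s = 0.0000 + 20.5674 = 20.5674
segment 2 (23.8° to 169.2°, simple-harmonic, h = 27) is passed completely: s = 0.0000 + (27) = 27.0000
segment 3 (169.2° to 325.1°, dwell): s unchanged at 27.0000
θ = 351.8° falls in segment 4 (325.1° to 360°, simple-harmonic, h = -27): β = 351.8 − 325.1 = 26.7°, B = 34.9°; Δs = -27/2·(1 − cos(π·0.7650)) = -23.4862; s = 27.0000 − 23.4862 = 3.5138

θ=31.6°: 0.1913
θ=122°: 20.5674
θ=351.8°: 3.5138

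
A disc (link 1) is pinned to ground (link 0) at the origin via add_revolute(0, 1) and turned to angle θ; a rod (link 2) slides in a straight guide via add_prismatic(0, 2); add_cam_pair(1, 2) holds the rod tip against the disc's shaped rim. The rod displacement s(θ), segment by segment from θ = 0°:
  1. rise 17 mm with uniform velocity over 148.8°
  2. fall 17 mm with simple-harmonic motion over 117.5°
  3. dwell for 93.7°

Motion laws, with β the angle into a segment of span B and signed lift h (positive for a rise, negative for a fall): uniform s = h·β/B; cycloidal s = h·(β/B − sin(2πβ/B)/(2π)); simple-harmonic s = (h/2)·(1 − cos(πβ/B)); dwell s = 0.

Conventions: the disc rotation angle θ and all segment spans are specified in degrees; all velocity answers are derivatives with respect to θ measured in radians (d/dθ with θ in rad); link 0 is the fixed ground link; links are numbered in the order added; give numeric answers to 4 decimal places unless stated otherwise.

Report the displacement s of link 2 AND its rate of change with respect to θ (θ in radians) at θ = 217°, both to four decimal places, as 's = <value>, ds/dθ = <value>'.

segment 1 (0° to 148.8°, uniform, h = 17) is passed completely: s = 0.0000 + (17) = 17.0000
θ = 217° falls in segment 2 (148.8° to 266.3°, simple-harmonic, h = -17): β = 217 − 148.8 = 68.2°, B = 117.5°; Δs = -17/2·(1 − cos(π·0.5804)) = -10.6249; s = 17.0000 − 10.6249 = 6.3751
velocity in seg [148.8°–266.3°] (simple-harmonic), θ in radians: β = 68.2° = 1.1903 rad, B = 117.5° = 2.0508 rad; ds/dθ = (πh/(2B)) sin(πβ/B) = (π·(-17)/(2·2.0508)) sin(π·0.5804) = -12.607849 mm/rad

s = 6.3751, ds/dθ = -12.6078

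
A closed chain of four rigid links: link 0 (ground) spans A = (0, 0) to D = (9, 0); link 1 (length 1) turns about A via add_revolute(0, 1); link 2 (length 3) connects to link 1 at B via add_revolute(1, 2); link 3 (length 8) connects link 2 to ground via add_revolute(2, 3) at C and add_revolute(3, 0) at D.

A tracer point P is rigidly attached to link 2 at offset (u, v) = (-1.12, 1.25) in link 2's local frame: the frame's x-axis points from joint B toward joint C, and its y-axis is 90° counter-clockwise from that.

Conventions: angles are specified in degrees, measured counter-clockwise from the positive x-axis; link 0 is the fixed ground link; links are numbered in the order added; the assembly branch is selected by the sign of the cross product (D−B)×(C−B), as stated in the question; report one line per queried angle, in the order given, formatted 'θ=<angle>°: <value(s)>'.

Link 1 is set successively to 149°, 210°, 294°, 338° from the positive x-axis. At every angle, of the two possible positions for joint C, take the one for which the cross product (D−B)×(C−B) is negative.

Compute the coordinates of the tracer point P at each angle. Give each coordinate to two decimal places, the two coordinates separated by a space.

A=(0,0), D=(9.00,0)
θ=149°: B = A + 1.00·(cos149°, sin149°) = (-0.8572, 0.5150)
θ=149°: |BD| = 9.8706
θ=149°: circle(B,3.00) ∩ circle(D,8.00): a=2.1493, h=2.0930
θ=149°:   candidates: C₊=(1.3984,2.4930) cross=20.659; C₋=(1.1800,-1.6873) cross=-20.659
θ=149°:   branch - wants cross < 0 → take C=(1.1800,-1.6873) (cross=-20.659)
θ=149°: ex = (C−B)/|BC| = (0.6790,-0.7341); ey = (0.7341,0.6790)
θ=149°: P = B + -1.12·ex + 1.25·ey = (-0.7001,2.1860)
θ=210°: B = A + 1.00·(cos210°, sin210°) = (-0.8660, -0.5000)
θ=210°: |BD| = 9.8787
θ=210°: circle(B,3.00) ∩ circle(D,8.00): a=2.1556, h=2.0865
θ=210°:   candidates: C₊=(1.1812,1.6929) cross=20.612; C₋=(1.3924,-2.4747) cross=-20.612
θ=210°:   branch - wants cross < 0 → take C=(1.3924,-2.4747) (cross=-20.612)
θ=210°: ex = (C−B)/|BC| = (0.7528,-0.6582); ey = (0.6582,0.7528)
θ=210°: P = B + -1.12·ex + 1.25·ey = (-0.8864,1.1782)
θ=294°: B = A + 1.00·(cos294°, sin294°) = (0.4067, -0.9135)
θ=294°: |BD| = 8.6417
θ=294°: circle(B,3.00) ∩ circle(D,8.00): a=1.1386, h=2.7755
θ=294°:   candidates: C₊=(1.2455,1.9668) cross=23.985; C₋=(1.8324,-3.5532) cross=-23.985
θ=294°:   branch - wants cross < 0 → take C=(1.8324,-3.5532) (cross=-23.985)
θ=294°: ex = (C−B)/|BC| = (0.4752,-0.8799); ey = (0.8799,0.4752)
θ=294°: P = B + -1.12·ex + 1.25·ey = (0.9743,0.6659)
θ=338°: B = A + 1.00·(cos338°, sin338°) = (0.9272, -0.3746)
θ=338°: |BD| = 8.0815
θ=338°: circle(B,3.00) ∩ circle(D,8.00): a=0.6379, h=2.9314
θ=338°:   candidates: C₊=(1.4285,2.5832) cross=23.690; C₋=(1.7003,-3.2733) cross=-23.690
θ=338°:   branch - wants cross < 0 → take C=(1.7003,-3.2733) (cross=-23.690)
θ=338°: ex = (C−B)/|BC| = (0.2577,-0.9662); ey = (0.9662,0.2577)
θ=338°: P = B + -1.12·ex + 1.25·ey = (1.8463,1.0297)

θ=149°: -0.70 2.19
θ=210°: -0.89 1.18
θ=294°: 0.97 0.67
θ=338°: 1.85 1.03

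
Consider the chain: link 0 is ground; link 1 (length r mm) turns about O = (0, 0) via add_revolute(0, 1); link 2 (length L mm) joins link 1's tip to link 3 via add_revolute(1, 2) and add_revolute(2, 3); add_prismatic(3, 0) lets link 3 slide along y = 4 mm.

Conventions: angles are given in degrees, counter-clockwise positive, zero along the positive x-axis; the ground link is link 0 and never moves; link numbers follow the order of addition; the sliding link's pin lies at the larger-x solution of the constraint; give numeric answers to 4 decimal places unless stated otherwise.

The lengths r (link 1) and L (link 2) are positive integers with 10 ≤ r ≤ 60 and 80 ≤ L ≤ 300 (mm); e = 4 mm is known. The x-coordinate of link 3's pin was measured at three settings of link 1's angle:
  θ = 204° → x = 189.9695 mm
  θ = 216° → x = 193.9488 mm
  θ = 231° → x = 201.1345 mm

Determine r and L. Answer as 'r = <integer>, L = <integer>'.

constraint per measurement: (x − r cos θ)² + (r sin θ − e)² = L²
subtracting the θ₁ and θ₂ equations cancels the r² and L² terms:
r = (x₁² − x₂²) / (2[(x₁cos θ₁ + e sin θ₁) − (x₂cos θ₂ + e sin θ₂)]) = 48.0003 → r = 48
L² = (x₁ − r cos θ₁)² + (r sin θ₁ − e)² = 55224.9921 → L = 235.0000 → L = 235
check at θ₃=231°: x = 201.1345 (printed 201.1345) ✓

r = 48, L = 235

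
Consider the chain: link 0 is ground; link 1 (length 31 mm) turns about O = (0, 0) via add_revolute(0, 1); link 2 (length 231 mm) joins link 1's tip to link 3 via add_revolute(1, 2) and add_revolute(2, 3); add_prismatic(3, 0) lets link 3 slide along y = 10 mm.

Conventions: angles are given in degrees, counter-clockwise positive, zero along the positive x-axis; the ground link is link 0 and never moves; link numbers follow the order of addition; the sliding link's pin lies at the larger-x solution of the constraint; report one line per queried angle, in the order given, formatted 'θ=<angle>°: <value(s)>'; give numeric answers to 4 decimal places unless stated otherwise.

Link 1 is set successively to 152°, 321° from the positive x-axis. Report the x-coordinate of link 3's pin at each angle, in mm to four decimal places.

geometry: r = 31 mm, L = 231 mm, e = 10 mm
θ=152°: crank pin P = (r cos θ, r sin θ) = (-27.371375, 14.553618)
θ=152°: h = r sin θ − e = 14.553618 − 10 = 4.553618
θ=152°: x = r cos θ + √(L² − h²) = -27.371375 + 230.955114 = 203.583738
θ=321°: crank pin P = (r cos θ, r sin θ) = (24.091525, -19.508932)
θ=321°: h = r sin θ − e = -19.508932 − 10 = -29.508932
θ=321°: x = r cos θ + √(L² − h²) = 24.091525 + 229.107448 = 253.198973

θ=152°: 203.5837
θ=321°: 253.1990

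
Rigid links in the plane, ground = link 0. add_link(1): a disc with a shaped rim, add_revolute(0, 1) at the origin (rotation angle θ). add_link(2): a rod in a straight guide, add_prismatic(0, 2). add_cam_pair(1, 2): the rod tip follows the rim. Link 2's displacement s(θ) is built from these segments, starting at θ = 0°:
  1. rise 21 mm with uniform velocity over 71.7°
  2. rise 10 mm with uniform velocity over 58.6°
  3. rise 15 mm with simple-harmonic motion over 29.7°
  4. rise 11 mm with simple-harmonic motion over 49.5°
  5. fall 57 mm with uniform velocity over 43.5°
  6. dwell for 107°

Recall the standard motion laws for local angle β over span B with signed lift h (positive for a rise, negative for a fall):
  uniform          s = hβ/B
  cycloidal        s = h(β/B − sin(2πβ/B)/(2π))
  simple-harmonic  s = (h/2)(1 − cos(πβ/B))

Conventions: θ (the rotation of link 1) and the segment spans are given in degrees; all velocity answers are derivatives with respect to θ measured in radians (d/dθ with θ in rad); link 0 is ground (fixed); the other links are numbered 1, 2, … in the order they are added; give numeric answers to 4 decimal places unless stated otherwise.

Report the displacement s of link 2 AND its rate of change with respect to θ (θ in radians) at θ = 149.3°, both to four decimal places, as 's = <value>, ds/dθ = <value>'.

segment 1 (0° to 71.7°, uniform, h = 21) is passed completely: s = 0.0000 + (21) = 21.0000
segment 2 (71.7° to 130.3°, uniform, h = 10) is passed completely: s = 21.0000 + (10) = 31.0000
θ = 149.3° falls in segment 3 (130.3° to 160°, simple-harmonic, h = 15): β = 149.3 − 130.3 = 19°, B = 29.7°; Δs = 15/2·(1 − cos(π·0.6397)) = 10.6876; s = 31.0000 + 10.6876 = 41.6876
velocity in seg [130.3°–160°] (simple-harmonic), θ in radians: β = 19° = 0.3316 rad, B = 29.7° = 0.5184 rad; ds/dθ = (πh/(2B)) sin(πβ/B) = (π·15/(2·0.5184)) sin(π·0.6397) = 41.144865 mm/rad

s = 41.6876, ds/dθ = 41.1449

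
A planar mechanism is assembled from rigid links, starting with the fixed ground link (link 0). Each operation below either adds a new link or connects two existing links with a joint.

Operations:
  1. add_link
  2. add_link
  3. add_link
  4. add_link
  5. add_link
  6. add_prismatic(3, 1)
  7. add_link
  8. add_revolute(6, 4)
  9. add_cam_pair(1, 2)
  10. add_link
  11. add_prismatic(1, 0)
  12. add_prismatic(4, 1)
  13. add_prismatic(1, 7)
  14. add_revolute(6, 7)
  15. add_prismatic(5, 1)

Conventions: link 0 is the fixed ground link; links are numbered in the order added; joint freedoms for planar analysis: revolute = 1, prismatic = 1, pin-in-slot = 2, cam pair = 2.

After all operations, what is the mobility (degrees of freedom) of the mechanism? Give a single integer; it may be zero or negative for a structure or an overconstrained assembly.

link 0 = ground. State L|J1|J2 = 1|0|0
+link1  2|0|0
+link2  3|0|0
+link3  4|0|0
+link4  5|0|0
+link5  6|0|0
P(3,1) f=1→J1  6|1|0
+link6  7|1|0
R(6,4) f=1→J1  7|2|0
C(1,2) f=2→J2  7|2|1
+link7  8|2|1
P(1,0) f=1→J1  8|3|1
P(4,1) f=1→J1  8|4|1
P(1,7) f=1→J1  8|5|1
R(6,7) f=1→J1  8|6|1
P(5,1) f=1→J1  8|7|1
M = 3(8−1)−2·7−1 = 21−14−1 = 6

M = 6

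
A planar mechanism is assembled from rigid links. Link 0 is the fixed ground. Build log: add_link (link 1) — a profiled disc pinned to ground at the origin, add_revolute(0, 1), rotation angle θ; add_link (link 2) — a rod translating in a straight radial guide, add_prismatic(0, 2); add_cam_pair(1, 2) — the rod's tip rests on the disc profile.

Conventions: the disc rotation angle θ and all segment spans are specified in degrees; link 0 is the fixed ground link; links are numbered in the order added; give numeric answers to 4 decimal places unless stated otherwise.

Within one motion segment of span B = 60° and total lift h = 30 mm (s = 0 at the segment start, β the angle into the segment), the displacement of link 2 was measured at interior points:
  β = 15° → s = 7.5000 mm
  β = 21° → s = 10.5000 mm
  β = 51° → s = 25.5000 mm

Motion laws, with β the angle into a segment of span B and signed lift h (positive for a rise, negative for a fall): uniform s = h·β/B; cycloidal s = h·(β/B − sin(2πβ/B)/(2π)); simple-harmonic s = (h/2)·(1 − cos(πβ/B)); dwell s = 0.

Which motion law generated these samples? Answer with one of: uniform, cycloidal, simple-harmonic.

candidates at β/B = r: uniform s = h·r (linear in β); cycloidal s = h·(r − sin(2πr)/(2π)); simple-harmonic s = (h/2)(1 − cos(πr))
β=15°: printed 7.5000 | uniform 7.5000, cycloidal 2.7254, simple-harmonic 4.3934
β=21°: printed 10.5000 | uniform 10.5000, cycloidal 6.6372, simple-harmonic 8.1901
β=51°: printed 25.5000 | uniform 25.5000, cycloidal 29.3628, simple-harmonic 28.3651
only one law matches every sample → uniform

uniform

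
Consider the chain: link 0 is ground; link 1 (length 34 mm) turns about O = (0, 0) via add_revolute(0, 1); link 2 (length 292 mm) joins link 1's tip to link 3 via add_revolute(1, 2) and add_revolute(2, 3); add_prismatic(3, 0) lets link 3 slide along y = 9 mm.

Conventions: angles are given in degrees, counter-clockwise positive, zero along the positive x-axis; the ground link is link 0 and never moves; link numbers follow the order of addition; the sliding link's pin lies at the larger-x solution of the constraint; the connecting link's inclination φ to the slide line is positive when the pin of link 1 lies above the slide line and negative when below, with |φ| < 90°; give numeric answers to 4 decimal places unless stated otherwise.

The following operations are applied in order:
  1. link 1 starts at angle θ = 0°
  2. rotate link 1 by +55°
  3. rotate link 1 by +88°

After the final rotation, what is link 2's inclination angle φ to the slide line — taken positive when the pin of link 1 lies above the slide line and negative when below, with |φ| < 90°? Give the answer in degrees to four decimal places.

geometry: r = 34 mm, L = 292 mm, e = 9 mm; θ starts at 0°
rotate link 1 by +55°: θ ← 0° +55° = 55°
rotate link 1 by +88°: θ ← 55° +88° = 143°
h = r sin θ − e = 20.461711 − 9 = 11.461711
sin φ = h / L = 11.461711 / 292 = 0.03925243
φ = arcsin(0.03925243) = 2.249577°

2.2496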